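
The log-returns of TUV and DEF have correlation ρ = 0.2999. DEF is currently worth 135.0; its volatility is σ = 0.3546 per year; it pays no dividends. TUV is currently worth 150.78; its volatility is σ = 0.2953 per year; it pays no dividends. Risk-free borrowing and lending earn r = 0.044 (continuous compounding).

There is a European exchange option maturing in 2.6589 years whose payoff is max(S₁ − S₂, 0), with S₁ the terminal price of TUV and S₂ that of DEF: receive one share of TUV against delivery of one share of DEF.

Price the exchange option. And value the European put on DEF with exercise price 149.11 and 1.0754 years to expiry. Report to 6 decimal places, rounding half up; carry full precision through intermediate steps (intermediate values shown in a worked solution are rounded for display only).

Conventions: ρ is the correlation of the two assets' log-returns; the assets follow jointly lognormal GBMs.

exchange price = 43.839083
price(DEF put K=149.11) = 24.029798

σ_eff = √(σ₁² + σ₂² − 2ρσ₁σ₂) = √(0.2953² + 0.3546² − 2·0.2999·0.2953·0.3546) = 0.387474
d₁ = (ln(S₁/S₂) + (q₂ − q₁ + σ_eff²/2)T) / (σ_eff√T) = (ln(150.78/135.0) + (0.0 − 0.0 + 0.075068)·2.6589) / 0.631820 = 0.490876
d₂ = d₁ − σ_eff√T = 0.490876 − 0.631820 = -0.140944
N(d₁) = 0.688243,  N(d₂) = 0.443957
V = S₁·e^{−q₁T}·N(d₁) − S₂·e^{−q₂T}·N(d₂) = 103.773275 − 59.934192 = 43.839083
[vanilla: DEF put K=149.11]
σ√T = 0.3546·√1.0754 = 0.367726
d₁ = (ln(S/K) + (r+σ²/2)T) / (σ√T) = (ln(135.0/149.11) + (0.044+0.3546²/2)·1.0754) / 0.367726 = (-0.099410 + 0.114929) / 0.367726 = 0.042203
d₂ = d₁ − σ√T = 0.042203 − 0.367726 = -0.325523
e^{−rT} = 0.953784
N(−d₁) = 0.483168,  N(−d₂) = 0.627607
price = K·e^{−rT}·N(−d₂) − S·N(−d₁) = 89.257537 − 65.227740 = 24.029798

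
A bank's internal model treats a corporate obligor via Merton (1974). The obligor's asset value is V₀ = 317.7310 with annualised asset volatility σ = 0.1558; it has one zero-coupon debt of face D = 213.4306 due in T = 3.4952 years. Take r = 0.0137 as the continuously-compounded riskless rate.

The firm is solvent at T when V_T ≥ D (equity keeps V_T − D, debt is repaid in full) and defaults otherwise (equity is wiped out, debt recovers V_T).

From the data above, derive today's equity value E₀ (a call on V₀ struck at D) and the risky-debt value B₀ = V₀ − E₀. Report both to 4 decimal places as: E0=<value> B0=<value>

E0=116.2881 B0=201.4429

Apply the equity-as-call identities (strike 213.4306, horizon 3.4952 years):
d₁ = [ln(V₀/D) + (r + σ²/2)T] / (σ√T)
   = [ln(317.7310/213.4306) + (0.0137 + 0.5·0.1558²)·3.4952] / (0.1558·√3.4952)
   = [0.397893 + 0.090305] / 0.291275 = 1.676072
d₂ = d₁ − σ√T = 1.676072 − 0.291275 = 1.384797
N(d₁) = 0.953138,  N(d₂) = 0.916943,  e^(−rT) = 0.953244
E₀ = V₀·N(d₁) − D·e^(−rT)·N(d₂)
   = 317.7310·0.953138 − 213.4306·0.953244·0.916943 = 116.288139
B₀ = V₀ − E₀ = 317.7310 − 116.288139 = 201.442861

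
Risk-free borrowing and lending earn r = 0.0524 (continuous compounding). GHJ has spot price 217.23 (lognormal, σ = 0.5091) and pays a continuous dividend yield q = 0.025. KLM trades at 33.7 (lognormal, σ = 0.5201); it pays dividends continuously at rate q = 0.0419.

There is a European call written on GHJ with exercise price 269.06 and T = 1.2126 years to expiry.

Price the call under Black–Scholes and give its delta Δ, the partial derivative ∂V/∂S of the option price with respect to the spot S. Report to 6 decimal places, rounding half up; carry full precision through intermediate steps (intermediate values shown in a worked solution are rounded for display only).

σ√T = 0.5091·√1.2126 = 0.560611
d₁ = (ln(S/K) + (r−q+σ²/2)T) / (σ√T) = (ln(217.23/269.06) + (0.0524−0.025+0.5091²/2)·1.2126) / 0.560611 = (-0.213978 + 0.190368) / 0.560611 = -0.042115
d₂ = d₁ − σ√T = -0.042115 − 0.560611 = -0.602726
e^{−rT} = 0.938436
e^{−qT} = 0.970140
N(d₁) = 0.483204,  N(d₂) = 0.273346
Call price V = S·e^{−qT}·N(d₁) − K·e^{−rT}·N(d₂) = 101.832027 − 69.018562 = 32.813465
Δ = e^{−qT}·N(d₁) = 0.468775

price = 32.813465
Δ = 0.468775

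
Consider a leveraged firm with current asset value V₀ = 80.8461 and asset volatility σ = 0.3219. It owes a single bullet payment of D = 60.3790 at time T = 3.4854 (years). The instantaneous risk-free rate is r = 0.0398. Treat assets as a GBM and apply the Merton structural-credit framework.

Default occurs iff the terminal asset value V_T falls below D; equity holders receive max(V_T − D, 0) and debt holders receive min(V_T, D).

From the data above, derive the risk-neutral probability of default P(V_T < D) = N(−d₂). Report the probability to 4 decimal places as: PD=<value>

PD=0.3387

Apply the equity-as-call identities (strike 60.3790, horizon 3.4854 years):
d₁ = [ln(V₀/D) + (r + σ²/2)T] / (σ√T)
   = [ln(80.8461/60.3790) + (0.0398 + 0.5·0.3219²)·3.4854] / (0.3219·√3.4854)
   = [0.291906 + 0.319297] / 0.600962 = 1.017040
d₂ = d₁ − σ√T = 1.017040 − 0.600962 = 0.416078
risk-neutral PD = N(−d₂) = N(-0.416078) = 0.338677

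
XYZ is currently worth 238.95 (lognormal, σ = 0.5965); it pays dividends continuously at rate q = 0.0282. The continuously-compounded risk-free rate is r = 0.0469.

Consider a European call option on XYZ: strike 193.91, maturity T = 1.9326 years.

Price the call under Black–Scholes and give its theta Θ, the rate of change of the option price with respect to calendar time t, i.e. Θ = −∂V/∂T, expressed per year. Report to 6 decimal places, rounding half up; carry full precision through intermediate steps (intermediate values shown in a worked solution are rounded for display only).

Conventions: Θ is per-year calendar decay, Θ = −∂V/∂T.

price = 92.081031
Θ = -13.953410

σ√T = 0.5965·√1.9326 = 0.829242
d₁ = (ln(S/K) + (r−q+σ²/2)T) / (σ√T) = (ln(238.95/193.91) + (0.0469−0.0282+0.5965²/2)·1.9326) / 0.829242 = (0.208860 + 0.379961) / 0.829242 = 0.710071
d₂ = d₁ − σ√T = 0.710071 − 0.829242 = -0.119171
e^{−rT} = 0.913347
e^{−qT} = 0.946959
N(d₁) = 0.761170,  N(d₂) = 0.452570
Call price V = S·e^{−qT}·N(d₁) − K·e^{−rT}·N(d₂) = 172.234432 − 80.153400 = 92.081031
φ(d₁) = (1/√(2π))·e^{−d₁²/2} = 0.310045
Θ = −S·e^{−qT}·φ(d₁)·σ/(2√T) + q·S·e^{−qT}·N(d₁) − r·K·e^{−rT}·N(d₂) = −15.051226 + 4.857011 − 3.759194 = -13.953410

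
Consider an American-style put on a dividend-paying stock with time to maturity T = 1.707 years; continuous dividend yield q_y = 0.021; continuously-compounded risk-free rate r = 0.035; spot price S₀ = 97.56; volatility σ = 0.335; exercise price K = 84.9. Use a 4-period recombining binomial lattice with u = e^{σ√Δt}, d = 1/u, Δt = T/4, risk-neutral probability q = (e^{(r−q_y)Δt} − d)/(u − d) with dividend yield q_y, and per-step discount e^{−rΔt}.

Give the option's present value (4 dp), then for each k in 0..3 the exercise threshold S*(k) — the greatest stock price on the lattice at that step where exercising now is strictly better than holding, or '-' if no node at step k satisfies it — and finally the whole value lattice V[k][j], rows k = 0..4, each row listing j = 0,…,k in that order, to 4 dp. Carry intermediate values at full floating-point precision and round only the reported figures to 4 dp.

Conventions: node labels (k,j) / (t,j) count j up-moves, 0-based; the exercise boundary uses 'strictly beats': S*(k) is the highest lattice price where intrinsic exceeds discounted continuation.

price = 9.6918
boundary = - - - 50.5994
tree:
9.6918
15.3717 3.3174
23.5621 6.2253 0.0000
34.3006 11.6821 0.0000 0.0000
44.2460 21.9222 0.0000 0.0000 0.0000

Δt=0.42675  u=1.24464  d=0.80345  q=0.45909  discount=0.98517
step 4 (expiry): payoffs max(K−S,0) = 44.2460 21.9222 0.0000 0.0000 0.0000
step 3: (k=3,j=0): S=50.5994, K−S=34.3006, hold=33.4933 ⇒ V=34.3006 exercise | (k=3,j=1): S=78.3844, K−S=6.5156, hold=11.6821 ⇒ V=11.6821 continue | (k=3,j=2): S=121.4266, K−S=0.0000, hold=0.0000 ⇒ V=0.0000 continue | (k=3,j=3): S=188.1040, K−S=0.0000, hold=0.0000 ⇒ V=0.0000 continue  boundary S*=50.5994
step 2: (k=2,j=0): S=62.9778, K−S=21.9222, hold=23.5621 ⇒ V=23.5621 continue | (k=2,j=1): S=97.5600, K−S=0.0000, hold=6.2253 ⇒ V=6.2253 continue | (k=2,j=2): S=151.1318, K−S=0.0000, hold=0.0000 ⇒ V=0.0000 continue  boundary S*=-
step 1: (k=1,j=0): S=78.3844, K−S=6.5156, hold=15.3717 ⇒ V=15.3717 continue | (k=1,j=1): S=121.4266, K−S=0.0000, hold=3.3174 ⇒ V=3.3174 continue  boundary S*=-
step 0: (k=0,j=0): S=97.5600, K−S=0.0000, hold=9.6918 ⇒ V=9.6918 continue  boundary S*=-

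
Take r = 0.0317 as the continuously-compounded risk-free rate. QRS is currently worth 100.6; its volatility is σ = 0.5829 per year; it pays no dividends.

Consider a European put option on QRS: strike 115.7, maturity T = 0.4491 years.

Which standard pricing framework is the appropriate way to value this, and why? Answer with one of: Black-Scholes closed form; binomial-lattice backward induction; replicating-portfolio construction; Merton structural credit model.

Key observation: everything needed for the exact continuous-time valuation of the European put on QRS (strike 115.7) is given, and no feature rules the closed form out.

framework: Black-Scholes closed form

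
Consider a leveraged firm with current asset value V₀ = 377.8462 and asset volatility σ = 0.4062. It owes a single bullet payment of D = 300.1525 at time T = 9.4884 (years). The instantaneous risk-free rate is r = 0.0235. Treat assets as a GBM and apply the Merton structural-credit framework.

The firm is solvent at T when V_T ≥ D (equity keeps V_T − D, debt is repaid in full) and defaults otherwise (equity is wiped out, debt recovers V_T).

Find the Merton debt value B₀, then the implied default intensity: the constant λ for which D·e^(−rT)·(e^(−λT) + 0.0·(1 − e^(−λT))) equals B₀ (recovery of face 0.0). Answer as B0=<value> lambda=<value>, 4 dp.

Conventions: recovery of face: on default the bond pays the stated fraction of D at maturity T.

Equity is a call on the firm's assets struck at D = 300.1525:
d₁ = [ln(V₀/D) + (r + σ²/2)T] / (σ√T)
   = [ln(377.8462/300.1525) + (0.0235 + 0.5·0.4062²)·9.4884] / (0.4062·√9.4884)
   = [0.230197 + 1.005763] / 1.251228 = 0.987797
d₂ = d₁ − σ√T = 0.987797 − 1.251228 = -0.263431
N(d₁) = 0.838374,  N(d₂) = 0.396109,  e^(−rT) = 0.800133
E₀ = V₀·N(d₁) − D·e^(−rT)·N(d₂)
   = 377.8462·0.838374 − 300.1525·0.800133·0.396109 = 221.646066
B₀ = V₀ − E₀ = 377.8462 − 221.646066 = 156.200134
e^(−λT) = (B₀·e^(rT)/D − 0)/(1 − 0) = (156.2001·1.249792/300.1525 − 0)/1 = 0.65039500
λ = −ln(0.65039500)/9.4884 = 0.045337

B0=156.2001 lambda=0.0453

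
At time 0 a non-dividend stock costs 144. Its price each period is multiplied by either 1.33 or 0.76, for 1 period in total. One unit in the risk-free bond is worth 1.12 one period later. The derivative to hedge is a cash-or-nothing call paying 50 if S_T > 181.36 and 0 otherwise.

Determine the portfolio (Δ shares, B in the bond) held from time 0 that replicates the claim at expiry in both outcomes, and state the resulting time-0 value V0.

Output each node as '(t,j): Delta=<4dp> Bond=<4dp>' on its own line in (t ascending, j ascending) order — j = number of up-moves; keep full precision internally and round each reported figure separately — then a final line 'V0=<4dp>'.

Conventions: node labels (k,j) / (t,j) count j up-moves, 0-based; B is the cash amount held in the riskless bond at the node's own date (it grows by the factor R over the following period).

(0,0): Delta=0.6092 Bond=-59.5238
V0=28.1955

Since d<R<u, set p* = (R−d)/(u−d) = 0.6316; price each node as the discounted p*-expectation of its children.
Payoffs at expiry: V(1,0)=0.0000, V(1,1)=50.0000
  t=0,j=0: stock 144.0000 → up 191.5200 (V=50.0000), down 109.4400 (V=0.0000). Price 28.1955; hedge Δ=0.6092, bond B=-59.5238.
As a check, the time-0 holding Δ(0,0)·S0 + B(0,0) comes to 28.1955 — exactly V0.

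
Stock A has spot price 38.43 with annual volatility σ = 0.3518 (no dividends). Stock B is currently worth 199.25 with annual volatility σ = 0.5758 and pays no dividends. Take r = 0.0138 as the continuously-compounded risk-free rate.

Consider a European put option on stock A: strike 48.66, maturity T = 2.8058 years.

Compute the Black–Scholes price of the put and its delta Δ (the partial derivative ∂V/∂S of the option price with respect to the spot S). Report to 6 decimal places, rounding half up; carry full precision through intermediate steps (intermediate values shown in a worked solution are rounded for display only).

σ√T = 0.3518·√2.8058 = 0.589283
d₁ = (ln(S/K) + (r+σ²/2)T) / (σ√T) = (ln(38.43/48.66) + (0.0138+0.3518²/2)·2.8058) / 0.589283 = (-0.236019 + 0.212347) / 0.589283 = -0.040170
d₂ = d₁ − σ√T = -0.040170 − 0.589283 = -0.629453
e^{−rT} = 0.962020
N(−d₁) = 0.516021,  N(−d₂) = 0.735474
Put price V = K·e^{−rT}·N(−d₂) − S·N(−d₁) = 34.428922 − 19.830693 = 14.598229
Δ = −N(−d₁) = -0.516021

price = 14.598229
Δ = -0.516021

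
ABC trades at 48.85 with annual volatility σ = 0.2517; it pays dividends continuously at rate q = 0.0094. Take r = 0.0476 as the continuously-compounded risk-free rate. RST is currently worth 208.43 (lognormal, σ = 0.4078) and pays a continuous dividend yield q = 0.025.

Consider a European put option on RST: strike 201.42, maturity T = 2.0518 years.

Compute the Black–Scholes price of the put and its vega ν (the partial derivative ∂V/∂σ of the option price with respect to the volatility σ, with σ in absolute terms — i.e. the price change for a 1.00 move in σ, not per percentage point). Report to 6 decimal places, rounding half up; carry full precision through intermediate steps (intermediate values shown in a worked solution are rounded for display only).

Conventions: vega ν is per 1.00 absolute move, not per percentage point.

σ√T = 0.4078·√2.0518 = 0.584137
d₁ = (ln(S/K) + (r−q+σ²/2)T) / (σ√T) = (ln(208.43/201.42) + (0.0476−0.025+0.4078²/2)·2.0518) / 0.584137 = (0.034211 + 0.216979) / 0.584137 = 0.430018
d₂ = d₁ − σ√T = 0.430018 − 0.584137 = -0.154119
e^{−rT} = 0.906952
e^{−qT} = 0.949998
N(−d₁) = 0.333591,  N(−d₂) = 0.561242
Put price V = K·e^{−rT}·N(−d₂) − S·e^{−qT}·N(−d₁) = 102.526705 − 66.053764 = 36.472941
φ(d₁) = (1/√(2π))·e^{−d₁²/2} = 0.363711
ν = S·e^{−qT}·φ(d₁)·√T = 103.158901

price = 36.472941
ν = 103.158901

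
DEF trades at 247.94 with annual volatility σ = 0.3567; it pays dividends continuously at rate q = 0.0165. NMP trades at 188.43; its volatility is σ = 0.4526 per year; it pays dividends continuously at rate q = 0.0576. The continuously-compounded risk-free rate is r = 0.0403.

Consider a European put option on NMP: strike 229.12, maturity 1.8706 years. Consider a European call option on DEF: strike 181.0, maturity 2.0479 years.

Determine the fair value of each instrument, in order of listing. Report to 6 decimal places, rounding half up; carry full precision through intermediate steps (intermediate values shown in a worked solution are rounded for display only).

price(NMP put K=229.12) = 71.028898
price(DEF call K=181.0) = 87.062866

[NMP put K=229.12]
σ√T = 0.4526·√1.8706 = 0.619020
d₁ = (ln(S/K) + (r−q+σ²/2)T) / (σ√T) = (ln(188.43/229.12) + (0.0403−0.0576+0.4526²/2)·1.8706) / 0.619020 = (-0.195519 + 0.159232) / 0.619020 = -0.058621
d₂ = d₁ − σ√T = -0.058621 − 0.619020 = -0.677641
e^{−rT} = 0.927386
e^{−qT} = 0.897855
N(−d₁) = 0.523373,  N(−d₂) = 0.751000
price = K·e^{−rT}·N(−d₂) − S·e^{−qT}·N(−d₁) = 159.574620 − 88.545722 = 71.028898
[DEF call K=181.0]
σ√T = 0.3567·√2.0479 = 0.510455
d₁ = (ln(S/K) + (r−q+σ²/2)T) / (σ√T) = (ln(247.94/181.0) + (0.0403−0.0165+0.3567²/2)·2.0479) / 0.510455 = (0.314690 + 0.179022) / 0.510455 = 0.967200
d₂ = d₁ − σ√T = 0.967200 − 0.510455 = 0.456745
e^{−rT} = 0.920783
e^{−qT} = 0.966774
N(d₁) = 0.833278,  N(d₂) = 0.676073
price = S·e^{−qT}·N(d₁) − K·e^{−rT}·N(d₂) = 199.738366 − 112.675500 = 87.062866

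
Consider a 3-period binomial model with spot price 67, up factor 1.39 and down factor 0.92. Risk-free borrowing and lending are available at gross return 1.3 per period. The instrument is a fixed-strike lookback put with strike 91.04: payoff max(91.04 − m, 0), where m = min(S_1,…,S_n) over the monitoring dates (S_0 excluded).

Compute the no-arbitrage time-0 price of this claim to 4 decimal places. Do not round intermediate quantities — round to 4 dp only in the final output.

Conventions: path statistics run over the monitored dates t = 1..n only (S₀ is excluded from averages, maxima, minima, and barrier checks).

Set p* = 0.8085 (from d < R < u); the path-dependent value is the discounted p*-expectation over all price paths.
Enumerate all 2^3 = 8 price paths (U = up ×1.39, D = down ×0.92); each path with k up-moves has probability p*^k·(1−p*)^(3−k).
DDD: m=52.1721, payoff=38.8679, prob=0.007022
UDD: m=78.8252, payoff=12.2148, prob=0.029647
DUD: m=61.6400, payoff=29.4000, prob=0.029647
UUD: m=93.1300, payoff=0.0000, prob=0.125175
DDU: m=56.7088, payoff=34.3312, prob=0.029647
UDU: m=85.6796, payoff=5.3604, prob=0.125175
DUU: m=61.6400, payoff=29.4000, prob=0.125175
UUU: m=93.1300, payoff=0.0000, prob=0.528515
Price = Σ prob·payoff / R^3 = 6.875572 / 2.197000 = 3.1295

price = 3.1295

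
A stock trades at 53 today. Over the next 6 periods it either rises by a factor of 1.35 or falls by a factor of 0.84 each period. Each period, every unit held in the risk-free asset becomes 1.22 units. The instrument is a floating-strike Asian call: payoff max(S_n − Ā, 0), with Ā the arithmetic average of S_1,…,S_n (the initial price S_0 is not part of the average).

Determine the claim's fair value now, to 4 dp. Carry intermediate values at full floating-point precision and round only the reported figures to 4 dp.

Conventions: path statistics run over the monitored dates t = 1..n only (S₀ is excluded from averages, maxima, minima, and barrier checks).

Under the martingale measure an up-move has probability p* = 0.7451; value the claim as the probability-weighted average of per-path payoffs, discounted 6 periods at R = 1.22.
Enumerate all 2^6 = 64 price paths (U = up ×1.35, D = down ×0.84); each path with k up-moves has probability p*^k·(1−p*)^(6−k).
DDDDDD: Ā=30.0836, payoff=0.0000, prob=0.000274
UDDDDD: Ā=48.3486, payoff=0.0000, prob=0.000802
DUDDDD: Ā=43.8436, payoff=0.0000, prob=0.000802
UUDDDD: Ā=70.4629, payoff=0.0000, prob=0.002344
DDUDDD: Ā=40.0594, payoff=0.0000, prob=0.000802
UDUDDD: Ā=64.3811, payoff=0.0000, prob=0.002344
DUUDDD: Ā=59.8761, payoff=0.0000, prob=0.002344
UUUDDD: Ā=96.2295, payoff=0.0000, prob=0.006851
DDDUDD: Ā=36.8806, payoff=0.0000, prob=0.000802
UDDUDD: Ā=59.2725, payoff=0.0000, prob=0.002344
DUDUDD: Ā=54.7675, payoff=0.0000, prob=0.002344
UUDUDD: Ā=88.0191, payoff=0.0000, prob=0.006851
DDUUDD: Ā=50.9833, payoff=0.0000, prob=0.002344
UDUUDD: Ā=81.9374, payoff=0.0000, prob=0.006851
DUUUDD: Ā=77.4324, payoff=0.0000, prob=0.006851
UUUUDD: Ā=124.4449, payoff=0.0000, prob=0.020026
DDDDUD: Ā=34.2105, payoff=0.0000, prob=0.000802
UDDDUD: Ā=54.9812, payoff=0.0000, prob=0.002344
DUDDUD: Ā=50.4762, payoff=0.0000, prob=0.002344
UUDDUD: Ā=81.1224, payoff=0.0000, prob=0.006851
DDUDUD: Ā=46.6920, payoff=1.3987, prob=0.002344
UDUDUD: Ā=75.0407, payoff=2.2479, prob=0.006851
DUUDUD: Ā=70.5357, payoff=6.7529, prob=0.006851
UUUDUD: Ā=113.3609, payoff=10.8528, prob=0.020026
DDDUUD: Ā=43.5132, payoff=4.5774, prob=0.002344
UDDUUD: Ā=69.9320, payoff=7.3565, prob=0.006851
DUDUUD: Ā=65.4270, payoff=11.8615, prob=0.006851
UUDUUD: Ā=105.1505, payoff=19.0632, prob=0.020026
DDUUUD: Ā=61.6428, payoff=15.6457, prob=0.006851
UDUUUD: Ā=99.0688, payoff=25.1449, prob=0.020026
DUUUUD: Ā=94.5638, payoff=29.6499, prob=0.020026
UUUUUD: Ā=151.9775, payoff=47.6516, prob=0.058538
DDDDDU: Ā=31.9676, payoff=0.0000, prob=0.000802
UDDDDU: Ā=51.3765, payoff=0.0000, prob=0.002344
DUDDDU: Ā=46.8715, payoff=1.2191, prob=0.002344
UUDDDU: Ā=75.3292, payoff=1.9593, prob=0.006851
DDUDDU: Ā=43.0873, payoff=5.0033, prob=0.002344
UDUDDU: Ā=69.2474, payoff=8.0411, prob=0.006851
DUUDDU: Ā=64.7424, payoff=12.5461, prob=0.006851
UUUDDU: Ā=104.0504, payoff=20.1634, prob=0.020026
DDDUDU: Ā=39.9086, payoff=8.1821, prob=0.002344
UDDUDU: Ā=64.1388, payoff=13.1498, prob=0.006851
DUDUDU: Ā=59.6338, payoff=17.6548, prob=0.006851
UUDUDU: Ā=95.8400, payoff=28.3737, prob=0.020026
DDUUDU: Ā=55.8496, payoff=21.4390, prob=0.006851
UDUUDU: Ā=89.7582, payoff=34.4555, prob=0.020026
DUUUDU: Ā=85.2532, payoff=38.9605, prob=0.020026
UUUUDU: Ā=137.0141, payoff=62.6150, prob=0.058538
DDDDUU: Ā=37.2384, payoff=10.8522, prob=0.002344
UDDDUU: Ā=59.8475, payoff=17.4410, prob=0.006851
DUDDUU: Ā=55.3425, payoff=21.9460, prob=0.006851
UUDDUU: Ā=88.9433, payoff=35.2704, prob=0.020026
DDUDUU: Ā=51.5583, payoff=25.7302, prob=0.006851
UDUDUU: Ā=82.8615, payoff=41.3522, prob=0.020026
DUUDUU: Ā=78.3565, payoff=45.8572, prob=0.020026
UUUDUU: Ā=125.9301, payoff=73.6990, prob=0.058538
DDDUUU: Ā=48.3796, payoff=28.9090, prob=0.006851
UDDUUU: Ā=77.7529, payoff=46.4608, prob=0.020026
DUDUUU: Ā=73.2479, payoff=50.9658, prob=0.020026
UUDUUU: Ā=117.7198, payoff=81.9094, prob=0.058538
DDUUUU: Ā=69.4637, payoff=54.7500, prob=0.020026
UDUUUU: Ā=111.6380, payoff=87.9911, prob=0.058538
DUUUUU: Ā=107.1330, payoff=92.4961, prob=0.058538
UUUUUU: Ā=172.1781, payoff=148.6545, prob=0.171112
Price = Σ prob·payoff / R^6 = 62.735221 / 3.297304 = 19.0262

price = 19.0262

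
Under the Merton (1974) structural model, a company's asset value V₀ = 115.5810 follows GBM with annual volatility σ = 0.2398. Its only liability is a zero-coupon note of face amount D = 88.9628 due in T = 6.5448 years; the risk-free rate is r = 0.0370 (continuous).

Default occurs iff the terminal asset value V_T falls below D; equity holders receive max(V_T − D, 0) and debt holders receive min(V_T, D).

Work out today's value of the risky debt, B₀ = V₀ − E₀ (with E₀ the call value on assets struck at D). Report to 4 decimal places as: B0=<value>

B0=63.6267

Apply the equity-as-call identities (strike 88.9628, horizon 6.5448 years):
d₁ = [ln(V₀/D) + (r + σ²/2)T] / (σ√T)
   = [ln(115.5810/88.9628) + (0.0370 + 0.5·0.2398²)·6.5448] / (0.2398·√6.5448)
   = [0.261753 + 0.430334] / 0.613476 = 1.128141
d₂ = d₁ − σ√T = 1.128141 − 0.613476 = 0.514665
N(d₁) = 0.870370,  N(d₂) = 0.696607,  e^(−rT) = 0.784932
E₀ = V₀·N(d₁) − D·e^(−rT)·N(d₂)
   = 115.5810·0.870370 − 88.9628·0.784932·0.696607 = 51.954325
B₀ = V₀ − E₀ = 115.5810 − 51.954325 = 63.626675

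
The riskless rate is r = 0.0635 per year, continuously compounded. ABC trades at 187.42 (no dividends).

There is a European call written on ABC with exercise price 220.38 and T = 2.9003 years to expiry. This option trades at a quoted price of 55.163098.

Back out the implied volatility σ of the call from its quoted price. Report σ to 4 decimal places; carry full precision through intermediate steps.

sigma = 0.4310

At σ = 0.4310 the Black–Scholes value reproduces the quote:
σ√T = 0.431·√2.9003 = 0.734005
d₁ = (ln(S/K) + (r+σ²/2)T) / (σ√T) = (ln(187.42/220.38) + (0.0635+0.431²/2)·2.9003) / 0.734005 = (-0.162001 + 0.453550) / 0.734005 = 0.397203
d₂ = d₁ − σ√T = 0.397203 − 0.734005 = -0.336801
e^{−rT} = 0.831795
N(d₁) = 0.654391,  N(d₂) = 0.368133
V = S·N(d₁) − K·e^{−rT}·N(d₂) = 122.646014 − 67.482916 = 55.163098 (equal to the quote); since ∂V/∂σ > 0 for all σ, the implied volatility is unique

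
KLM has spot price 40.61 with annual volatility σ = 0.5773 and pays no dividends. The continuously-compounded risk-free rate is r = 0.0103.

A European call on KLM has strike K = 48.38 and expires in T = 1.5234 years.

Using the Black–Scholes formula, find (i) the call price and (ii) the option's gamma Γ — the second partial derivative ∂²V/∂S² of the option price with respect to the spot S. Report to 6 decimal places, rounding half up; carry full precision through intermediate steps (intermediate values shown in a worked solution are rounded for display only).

σ√T = 0.5773·√1.5234 = 0.712539
d₁ = (ln(S/K) + (r+σ²/2)T) / (σ√T) = (ln(40.61/48.38) + (0.0103+0.5773²/2)·1.5234) / 0.712539 = (-0.175072 + 0.269547) / 0.712539 = 0.132589
d₂ = d₁ − σ√T = 0.132589 − 0.712539 = -0.579950
e^{−rT} = 0.984431
N(d₁) = 0.552741,  N(d₂) = 0.280974
Call price V = S·N(d₁) − K·e^{−rT}·N(d₂) = 22.446800 − 13.381898 = 9.064902
φ(d₁) = (1/√(2π))·e^{−d₁²/2} = 0.395451
Γ = φ(d₁) / (S·σ·√T) = 0.013666

price = 9.064902
Γ = 0.013666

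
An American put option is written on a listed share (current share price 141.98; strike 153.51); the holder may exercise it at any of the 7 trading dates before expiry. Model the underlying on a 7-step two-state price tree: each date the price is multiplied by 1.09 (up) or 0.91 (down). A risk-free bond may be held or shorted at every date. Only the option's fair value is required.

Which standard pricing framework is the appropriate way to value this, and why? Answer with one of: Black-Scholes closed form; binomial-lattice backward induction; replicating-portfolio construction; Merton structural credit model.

framework: binomial-lattice backward induction

Key observation: the exercise right at every one of the 7 steps is what matters: each node needs max(153.51 − S, continuation), which only the stepwise tree valuation starting from spot 141.98 delivers.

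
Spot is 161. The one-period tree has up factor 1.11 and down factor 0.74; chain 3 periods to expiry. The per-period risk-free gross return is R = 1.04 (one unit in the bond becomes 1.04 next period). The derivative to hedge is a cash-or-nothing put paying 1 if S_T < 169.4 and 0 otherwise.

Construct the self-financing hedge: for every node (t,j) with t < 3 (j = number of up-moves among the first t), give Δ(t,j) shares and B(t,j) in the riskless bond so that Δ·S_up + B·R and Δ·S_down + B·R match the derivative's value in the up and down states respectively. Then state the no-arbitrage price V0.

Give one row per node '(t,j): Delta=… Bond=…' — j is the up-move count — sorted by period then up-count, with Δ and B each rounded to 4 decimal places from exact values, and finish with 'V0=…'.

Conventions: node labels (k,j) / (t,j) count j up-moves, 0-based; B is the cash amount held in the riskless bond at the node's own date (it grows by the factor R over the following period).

(0,0): Delta=-0.0102 Bond=2.0579
(1,0): Delta=0.0000 Bond=0.9246
(1,1): Delta=-0.0118 Bond=2.4238
(2,0): Delta=0.0000 Bond=0.9615
(2,1): Delta=0.0000 Bond=0.9615
(2,2): Delta=-0.0136 Bond=2.8846
V0=0.4151

Under the risk-neutral measure, an up-move has probability p* = (R−d)/(u−d) = 0.8108 and values discount at R = 1.04.
Payoffs at expiry: V(3,0)=1.0000, V(3,1)=1.0000, V(3,2)=1.0000, V(3,3)=0.0000
Node (2,0) S=88.1636: V=(p*·1.0000+(1−p*)·1.0000)/1.04=0.9615; Δ=(1.0000−1.0000)/(97.8616−65.2411)=0.0000; B=V−Δ·S=0.9615
Node (2,1) S=132.2454: V=(p*·1.0000+(1−p*)·1.0000)/1.04=0.9615; Δ=(1.0000−1.0000)/(146.7924−97.8616)=0.0000; B=V−Δ·S=0.9615
Node (2,2) S=198.3681: V=(p*·0.0000+(1−p*)·1.0000)/1.04=0.1819; Δ=(0.0000−1.0000)/(220.1886−146.7924)=-0.0136; B=V−Δ·S=2.8846
Node (1,0) S=119.1400: V=(p*·0.9615+(1−p*)·0.9615)/1.04=0.9246; Δ=(0.9615−0.9615)/(132.2454−88.1636)=0.0000; B=V−Δ·S=0.9246
Node (1,1) S=178.7100: V=(p*·0.1819+(1−p*)·0.9615)/1.04=0.3167; Δ=(0.1819−0.9615)/(198.3681−132.2454)=-0.0118; B=V−Δ·S=2.4238
Node (0,0) S=161.0000: V=(p*·0.3167+(1−p*)·0.9246)/1.04=0.4151; Δ=(0.3167−0.9246)/(178.7100−119.1400)=-0.0102; B=V−Δ·S=2.0579
Check: Δ(0,0)·S0 + B(0,0) = 0.4151 = V0.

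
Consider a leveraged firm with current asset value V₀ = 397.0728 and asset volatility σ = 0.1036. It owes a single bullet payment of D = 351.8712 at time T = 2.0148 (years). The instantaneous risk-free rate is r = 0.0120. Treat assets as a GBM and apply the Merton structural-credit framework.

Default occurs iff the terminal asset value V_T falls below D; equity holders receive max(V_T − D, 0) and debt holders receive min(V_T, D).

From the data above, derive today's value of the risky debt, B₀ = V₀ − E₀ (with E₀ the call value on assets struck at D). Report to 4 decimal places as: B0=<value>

Apply the equity-as-call identities (strike 351.8712, horizon 2.0148 years):
d₁ = [ln(V₀/D) + (r + σ²/2)T] / (σ√T)
   = [ln(397.0728/351.8712) + (0.0120 + 0.5·0.1036²)·2.0148] / (0.1036·√2.0148)
   = [0.120854 + 0.034990] / 0.147054 = 1.059780
d₂ = d₁ − σ√T = 1.059780 − 0.147054 = 0.912726
N(d₁) = 0.855378,  N(d₂) = 0.819307,  e^(−rT) = 0.976112
E₀ = V₀·N(d₁) − D·e^(−rT)·N(d₂)
   = 397.0728·0.855378 − 351.8712·0.976112·0.819307 = 58.243329
B₀ = V₀ − E₀ = 397.0728 − 58.243329 = 338.829471

B0=338.8295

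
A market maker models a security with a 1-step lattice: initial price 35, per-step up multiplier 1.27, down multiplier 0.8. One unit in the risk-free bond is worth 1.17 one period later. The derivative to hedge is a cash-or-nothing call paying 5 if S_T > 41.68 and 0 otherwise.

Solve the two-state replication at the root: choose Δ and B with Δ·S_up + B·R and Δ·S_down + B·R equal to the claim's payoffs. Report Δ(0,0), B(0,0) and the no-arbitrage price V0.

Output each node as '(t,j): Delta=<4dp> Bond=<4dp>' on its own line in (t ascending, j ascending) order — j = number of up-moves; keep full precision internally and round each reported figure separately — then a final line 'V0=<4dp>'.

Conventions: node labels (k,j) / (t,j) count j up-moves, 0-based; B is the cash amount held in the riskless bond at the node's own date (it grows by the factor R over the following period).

Since d<R<u, set p* = (R−d)/(u−d) = 0.7872; price each node as the discounted p*-expectation of its children.
Payoffs at expiry: V(1,0)=0.0000, V(1,1)=5.0000
  t=0,j=0: stock 35.0000 → up 44.4500 (V=5.0000), down 28.0000 (V=0.0000). Price 3.3642; hedge Δ=0.3040, bond B=-7.2740.
Check: Δ(0,0)·S0 + B(0,0) = 3.3642 = V0.

(0,0): Delta=0.3040 Bond=-7.2740
V0=3.3642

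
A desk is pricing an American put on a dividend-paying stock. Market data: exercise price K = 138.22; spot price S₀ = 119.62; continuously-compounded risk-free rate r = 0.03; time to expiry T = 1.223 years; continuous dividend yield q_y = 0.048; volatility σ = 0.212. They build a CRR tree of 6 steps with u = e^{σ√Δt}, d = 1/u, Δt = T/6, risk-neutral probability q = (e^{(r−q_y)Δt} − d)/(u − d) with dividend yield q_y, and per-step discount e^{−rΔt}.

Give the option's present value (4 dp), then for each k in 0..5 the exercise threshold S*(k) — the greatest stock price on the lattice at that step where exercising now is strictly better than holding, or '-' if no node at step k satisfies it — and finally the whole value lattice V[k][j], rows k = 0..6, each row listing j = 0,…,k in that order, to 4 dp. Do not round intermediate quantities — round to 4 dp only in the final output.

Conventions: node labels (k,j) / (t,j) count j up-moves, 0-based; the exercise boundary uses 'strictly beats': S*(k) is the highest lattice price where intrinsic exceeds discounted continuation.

params: Δt=0.20383 u=1.10044 d=0.90872 q=0.45699 e^(-rΔt)=0.99390
t_6 payoffs: 70.8609 56.6497 39.4402 18.6000 0.0000 0.0000 0.0000
t_5: node(5,0) S=74.1250 payoff=64.0950 vs cont=63.9741 → 64.0950 [stop]  node(5,1) S=89.7636 payoff=48.4564 vs cont=48.4877 → 48.4877 [wait]  node(5,2) S=108.7016 payoff=29.5184 vs cont=29.7341 → 29.7341 [wait]  node(5,3) S=131.6351 payoff=6.5849 vs cont=10.0385 → 10.0385 [wait]  node(5,4) S=159.4070 payoff=0.0000 vs cont=0.0000 → 0.0000 [wait]  node(5,5) S=193.0382 payoff=0.0000 vs cont=0.0000 → 0.0000 [wait]  ⇒ S*(5)=74.1250
t_4: node(4,0) S=81.5703 payoff=56.6497 vs cont=56.6154 → 56.6497 [stop]  node(4,1) S=98.7798 payoff=39.4402 vs cont=39.6742 → 39.6742 [wait]  node(4,2) S=119.6200 payoff=18.6000 vs cont=20.6070 → 20.6070 [wait]  node(4,3) S=144.8570 payoff=0.0000 vs cont=5.4178 → 5.4178 [wait]  node(4,4) S=175.4185 payoff=0.0000 vs cont=0.0000 → 0.0000 [wait]  ⇒ S*(4)=81.5703
t_3: node(3,0) S=89.7636 payoff=48.4564 vs cont=48.5940 → 48.5940 [wait]  node(3,1) S=108.7016 payoff=29.5184 vs cont=30.7720 → 30.7720 [wait]  node(3,2) S=131.6351 payoff=6.5849 vs cont=13.5824 → 13.5824 [wait]  node(3,3) S=159.4070 payoff=0.0000 vs cont=2.9240 → 2.9240 [wait]  ⇒ S*(3)=-
t_2: node(2,0) S=98.7798 payoff=39.4402 vs cont=40.2030 → 40.2030 [wait]  node(2,1) S=119.6200 payoff=18.6000 vs cont=22.7769 → 22.7769 [wait]  node(2,2) S=144.8570 payoff=0.0000 vs cont=8.6585 → 8.6585 [wait]  ⇒ S*(2)=-
t_1: node(1,0) S=108.7016 payoff=29.5184 vs cont=32.0429 → 32.0429 [wait]  node(1,1) S=131.6351 payoff=6.5849 vs cont=16.2254 → 16.2254 [wait]  ⇒ S*(1)=-
t_0: node(0,0) S=119.6200 payoff=18.6000 vs cont=24.6633 → 24.6633 [wait]  ⇒ S*(0)=-

price = 24.6633
boundary = - - - - 81.5703 74.1250
tree:
24.6633
32.0429 16.2254
40.2030 22.7769 8.6585
48.5940 30.7720 13.5824 2.9240
56.6497 39.6742 20.6070 5.4178 0.0000
64.0950 48.4877 29.7341 10.0385 0.0000 0.0000
70.8609 56.6497 39.4402 18.6000 0.0000 0.0000 0.0000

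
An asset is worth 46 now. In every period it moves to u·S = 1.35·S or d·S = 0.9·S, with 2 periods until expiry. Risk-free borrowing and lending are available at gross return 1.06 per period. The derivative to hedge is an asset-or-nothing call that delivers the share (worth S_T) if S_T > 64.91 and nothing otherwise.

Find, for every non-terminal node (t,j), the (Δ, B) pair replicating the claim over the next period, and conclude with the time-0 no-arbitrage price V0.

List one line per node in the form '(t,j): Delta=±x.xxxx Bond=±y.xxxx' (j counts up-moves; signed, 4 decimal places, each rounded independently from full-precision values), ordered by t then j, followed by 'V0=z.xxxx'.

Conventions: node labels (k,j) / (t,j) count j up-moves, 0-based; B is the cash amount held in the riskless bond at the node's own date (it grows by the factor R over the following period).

(0,0): Delta=1.3585 Bond=-53.0580
(1,0): Delta=0.0000 Bond=0.0000
(1,1): Delta=3.0000 Bond=-158.1792
V0=9.4325

No-arbitrage ⇒ martingale measure with p* = (R−d)/(u−d) = 0.3556.
At maturity the claim pays: V(2,0)=0.0000, V(2,1)=0.0000, V(2,2)=83.8350
  t=1,j=0: stock 41.4000 → up 55.8900 (V=0.0000), down 37.2600 (V=0.0000). Price 0.0000; hedge Δ=0.0000, bond B=0.0000.
  t=1,j=1: stock 62.1000 → up 83.8350 (V=83.8350), down 55.8900 (V=0.0000). Price 28.1208; hedge Δ=3.0000, bond B=-158.1792.
  t=0,j=0: stock 46.0000 → up 62.1000 (V=28.1208), down 41.4000 (V=0.0000). Price 9.4325; hedge Δ=1.3585, bond B=-53.0580.
Sanity check at the root: Δ(0,0)·S0 + B(0,0) reproduces V0 = 9.4325.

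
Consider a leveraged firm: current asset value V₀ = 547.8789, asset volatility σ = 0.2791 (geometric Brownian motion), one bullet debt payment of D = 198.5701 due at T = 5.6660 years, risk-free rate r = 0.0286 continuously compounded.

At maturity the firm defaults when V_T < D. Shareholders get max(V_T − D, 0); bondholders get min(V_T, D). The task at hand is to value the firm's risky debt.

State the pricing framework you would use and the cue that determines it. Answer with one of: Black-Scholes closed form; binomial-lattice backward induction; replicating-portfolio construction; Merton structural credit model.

Key observation: the question is about default risk generated by asset-value dynamics against a debt face of 198.5701 — the structural framework prices exactly that.

framework: Merton structural credit model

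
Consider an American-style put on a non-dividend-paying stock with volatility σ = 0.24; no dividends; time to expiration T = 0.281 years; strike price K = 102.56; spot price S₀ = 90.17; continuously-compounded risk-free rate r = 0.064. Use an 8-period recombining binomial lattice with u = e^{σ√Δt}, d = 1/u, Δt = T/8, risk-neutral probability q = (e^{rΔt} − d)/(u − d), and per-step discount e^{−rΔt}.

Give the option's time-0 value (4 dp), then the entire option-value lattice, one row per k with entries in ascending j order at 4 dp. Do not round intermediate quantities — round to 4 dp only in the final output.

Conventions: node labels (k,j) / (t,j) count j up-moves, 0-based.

price = 12.6567
tree:
12.6567
16.3560 9.2111
20.1475 12.4954 6.1432
23.7723 16.3560 8.8963 3.5645
27.2377 20.1475 12.3900 5.6289 1.6263
30.5506 23.7723 16.3560 8.5580 2.8814 0.4456
33.7178 27.2377 20.1475 12.3900 4.9688 0.9184 0.0000
36.7457 30.5506 23.7723 16.3560 8.2416 1.8931 0.0000 0.0000
39.6405 33.7178 27.2377 20.1475 12.3900 3.9023 0.0000 0.0000 0.0000

Δt=0.03513, u=1.04601, d=0.95602, q=0.51377, disc=e^(-rΔt)=0.99775
k=8 terminal: V=max(K-S,0) → 39.6405 33.7178 27.2377 20.1475 12.3900 3.9023 0.0000 0.0000 0.0000
k=7: j=0 S=65.8143 intr=36.7457 cont=36.5154 V=36.7457[EX]; j=1 S=72.0094 intr=30.5506 cont=30.3203 V=30.5506[EX]; j=2 S=78.7877 intr=23.7723 cont=23.5420 V=23.7723[EX]; j=3 S=86.2040 intr=16.3560 cont=16.1257 V=16.3560[EX]; j=4 S=94.3184 intr=8.2416 cont=8.0113 V=8.2416[EX]; j=5 S=103.1967 intr=0.0000 cont=1.8931 V=1.8931[hold]; j=6 S=112.9106 intr=0.0000 cont=0.0000 V=0.0000[hold]; j=7 S=123.5390 intr=0.0000 cont=0.0000 V=0.0000[hold]
k=6: j=0 S=68.8422 intr=33.7178 cont=33.4875 V=33.7178[EX]; j=1 S=75.3223 intr=27.2377 cont=27.0074 V=27.2377[EX]; j=2 S=82.4125 intr=20.1475 cont=19.9172 V=20.1475[EX]; j=3 S=90.1700 intr=12.3900 cont=12.1597 V=12.3900[EX]; j=4 S=98.6577 intr=3.9023 cont=4.9688 V=4.9688[hold]; j=5 S=107.9445 intr=0.0000 cont=0.9184 V=0.9184[hold]; j=6 S=118.1053 intr=0.0000 cont=0.0000 V=0.0000[hold]
k=5: j=0 S=72.0094 intr=30.5506 cont=30.3203 V=30.5506[EX]; j=1 S=78.7877 intr=23.7723 cont=23.5420 V=23.7723[EX]; j=2 S=86.2040 intr=16.3560 cont=16.1257 V=16.3560[EX]; j=3 S=94.3184 intr=8.2416 cont=8.5580 V=8.5580[hold]; j=4 S=103.1967 intr=0.0000 cont=2.8814 V=2.8814[hold]; j=5 S=112.9106 intr=0.0000 cont=0.4456 V=0.4456[hold]
k=4: j=0 S=75.3223 intr=27.2377 cont=27.0074 V=27.2377[EX]; j=1 S=82.4125 intr=20.1475 cont=19.9172 V=20.1475[EX]; j=2 S=90.1700 intr=12.3900 cont=12.3219 V=12.3900[EX]; j=3 S=98.6577 intr=3.9023 cont=5.6289 V=5.6289[hold]; j=4 S=107.9445 intr=0.0000 cont=1.6263 V=1.6263[hold]
k=3: j=0 S=78.7877 intr=23.7723 cont=23.5420 V=23.7723[EX]; j=1 S=86.2040 intr=16.3560 cont=16.1257 V=16.3560[EX]; j=2 S=94.3184 intr=8.2416 cont=8.8963 V=8.8963[hold]; j=3 S=103.1967 intr=0.0000 cont=3.5645 V=3.5645[hold]
k=2: j=0 S=82.4125 intr=20.1475 cont=19.9172 V=20.1475[EX]; j=1 S=90.1700 intr=12.3900 cont=12.4954 V=12.4954[hold]; j=2 S=98.6577 intr=3.9023 cont=6.1432 V=6.1432[hold]
k=1: j=0 S=86.2040 intr=16.3560 cont=16.1797 V=16.3560[EX]; j=1 S=94.3184 intr=8.2416 cont=9.2111 V=9.2111[hold]
k=0: j=0 S=90.1700 intr=12.3900 cont=12.6567 V=12.6567[hold]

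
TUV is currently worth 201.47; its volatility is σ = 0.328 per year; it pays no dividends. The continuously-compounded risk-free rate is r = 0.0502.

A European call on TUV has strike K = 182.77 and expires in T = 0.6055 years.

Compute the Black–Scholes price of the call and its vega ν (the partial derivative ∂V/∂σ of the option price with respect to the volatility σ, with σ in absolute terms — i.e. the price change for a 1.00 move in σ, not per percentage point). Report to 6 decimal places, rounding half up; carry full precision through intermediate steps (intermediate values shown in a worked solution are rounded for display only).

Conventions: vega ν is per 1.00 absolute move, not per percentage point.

price = 33.662442
ν = 51.337725

σ√T = 0.328·√0.6055 = 0.255230
d₁ = (ln(S/K) + (r+σ²/2)T) / (σ√T) = (ln(201.47/182.77) + (0.0502+0.328²/2)·0.6055) / 0.255230 = (0.097412 + 0.062967) / 0.255230 = 0.628372
d₂ = d₁ − σ√T = 0.628372 − 0.255230 = 0.373143
e^{−rT} = 0.970061
N(d₁) = 0.735120,  N(d₂) = 0.645479
Call price V = S·N(d₁) − K·e^{−rT}·N(d₂) = 148.104604 − 114.442162 = 33.662442
φ(d₁) = (1/√(2π))·e^{−d₁²/2} = 0.327468
ν = S·φ(d₁)·√T = 51.337725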